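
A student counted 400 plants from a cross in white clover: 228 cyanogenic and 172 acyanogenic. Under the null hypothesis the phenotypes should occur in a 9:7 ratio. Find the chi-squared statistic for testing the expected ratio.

The 9:7 ratio has 16 parts, so with N = 400 the expected counts are:
  cyanogenic: 400 × 9/16 = 225
  acyanogenic: 400 × 7/16 = 175
χ² = Σ (O − E)² / E
  cyanogenic: (228 − 225)² / 225 = 0.0400
  acyanogenic: (172 − 175)² / 175 = 0.0514
χ² = 0.0400 + 0.0514 = 0.0914 ≈ 0.091

0.091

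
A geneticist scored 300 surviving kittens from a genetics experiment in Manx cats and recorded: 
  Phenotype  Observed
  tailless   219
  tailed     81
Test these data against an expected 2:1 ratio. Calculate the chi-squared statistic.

5.415

Expected counts for N = 300 under a 2:1 ratio (total parts = 3):
  tailless: 300 × 2/3 = 200
  tailed: 300 × 1/3 = 100
χ² = Σ (O − E)² / E
  tailless: (219 − 200)² / 200 = 1.8050
  tailed: (81 − 100)² / 100 = 3.6100
χ² = 1.8050 + 3.6100 = 5.415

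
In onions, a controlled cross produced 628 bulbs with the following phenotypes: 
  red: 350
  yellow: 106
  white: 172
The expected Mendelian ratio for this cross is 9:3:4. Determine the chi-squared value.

The 9:3:4 ratio has 16 parts, so with N = 628 the expected counts are:
  red: 628 × 9/16 = 353.25
  yellow: 628 × 3/16 = 117.75
  white: 628 × 4/16 = 157
χ² = Σ (O − E)² / E
  red: (350 − 353.25)² / 353.25 = 0.0299
  yellow: (106 − 117.75)² / 117.75 = 1.1725
  white: (172 − 157)² / 157 = 1.4331
χ² = 0.0299 + 1.1725 + 1.4331 = 2.6355 ≈ 2.636

2.636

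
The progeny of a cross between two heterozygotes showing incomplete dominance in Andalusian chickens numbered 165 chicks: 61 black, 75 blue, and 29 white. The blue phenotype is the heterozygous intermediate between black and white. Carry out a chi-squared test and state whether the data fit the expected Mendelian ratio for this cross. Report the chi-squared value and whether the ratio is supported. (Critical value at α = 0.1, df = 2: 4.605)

13.776; not consistent

With incomplete dominance, a heterozygote × heterozygote cross gives a 1:2:1 phenotypic ratio.
Expected counts for N = 165 under a 1:2:1 ratio (total parts = 4):
  black: 165 × 1/4 = 41.25
  blue: 165 × 2/4 = 82.5
  white: 165 × 1/4 = 41.25
χ² = Σ (O − E)² / E
  black: (61 − 41.25)² / 41.25 = 9.4561
  blue: (75 − 82.5)² / 82.5 = 0.6818
  white: (29 − 41.25)² / 41.25 = 3.6379
χ² = 9.4561 + 0.6818 + 3.6379 = 13.7758 ≈ 13.776
Degrees of freedom = 3 − 1 = 2; critical value at α = 0.1 is 4.605.
Since 13.776 > 4.605, we reject the null hypothesis — the data do not fit the 1:2:1 ratio.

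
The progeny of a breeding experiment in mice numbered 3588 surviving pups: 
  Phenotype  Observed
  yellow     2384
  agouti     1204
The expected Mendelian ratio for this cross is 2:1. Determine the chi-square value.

Under the 2:1 hypothesis (Σ ratio = 3, N = 3588):
  yellow: 3588 × 2/3 = 2392
  agouti: 3588 × 1/3 = 1196
χ² = Σ (O − E)² / E
  yellow: (2384 − 2392)² / 2392 = 0.0268
  agouti: (1204 − 1196)² / 1196 = 0.0535
χ² = 0.0268 + 0.0535 = 0.0803 ≈ 0.080

0.080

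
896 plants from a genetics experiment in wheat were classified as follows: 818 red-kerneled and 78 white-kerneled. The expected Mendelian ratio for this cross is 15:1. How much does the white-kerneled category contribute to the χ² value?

8.643

Under the 15:1 hypothesis (Σ ratio = 16, N = 896):
  red-kerneled: 896 × 15/16 = 840
  white-kerneled: 896 × 1/16 = 56
Contribution of white-kerneled: (78 − 56)² / 56 = 8.6429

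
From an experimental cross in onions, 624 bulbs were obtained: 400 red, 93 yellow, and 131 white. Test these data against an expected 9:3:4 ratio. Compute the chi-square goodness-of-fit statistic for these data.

Under the 9:3:4 hypothesis (Σ ratio = 16, N = 624):
  red: 624 × 9/16 = 351
  yellow: 624 × 3/16 = 117
  white: 624 × 4/16 = 156
χ² = Σ (O − E)² / E
  red: (400 − 351)² / 351 = 6.8405
  yellow: (93 − 117)² / 117 = 4.9231
  white: (131 − 156)² / 156 = 4.0064
χ² = 6.8405 + 4.9231 + 4.0064 = 15.770

15.770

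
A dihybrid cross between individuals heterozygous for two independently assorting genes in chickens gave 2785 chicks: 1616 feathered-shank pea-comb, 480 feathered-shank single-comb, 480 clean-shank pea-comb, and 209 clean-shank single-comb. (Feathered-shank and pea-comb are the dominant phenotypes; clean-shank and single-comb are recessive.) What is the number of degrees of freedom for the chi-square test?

A dihybrid F₂ with independent assortment and complete dominance at both loci gives a 9:3:3:1 phenotypic ratio.
A goodness-of-fit test with 4 phenotype classes has df = 4 − 1 = 3.

3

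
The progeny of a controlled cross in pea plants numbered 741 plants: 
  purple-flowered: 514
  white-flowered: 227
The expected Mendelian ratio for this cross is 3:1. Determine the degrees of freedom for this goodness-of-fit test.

A goodness-of-fit test with 2 phenotype classes has df = 2 − 1 = 1.

1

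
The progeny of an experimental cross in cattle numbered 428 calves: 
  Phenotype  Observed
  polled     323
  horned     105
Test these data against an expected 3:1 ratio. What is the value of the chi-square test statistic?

0.050

Total ratio parts = 4. Expected numbers out of 428:
  polled: 428 × 3/4 = 321
  horned: 428 × 1/4 = 107
χ² = Σ (O − E)² / E
  polled: (323 − 321)² / 321 = 0.0125
  horned: (105 − 107)² / 107 = 0.0374
χ² = 0.0125 + 0.0374 = 0.0499 ≈ 0.050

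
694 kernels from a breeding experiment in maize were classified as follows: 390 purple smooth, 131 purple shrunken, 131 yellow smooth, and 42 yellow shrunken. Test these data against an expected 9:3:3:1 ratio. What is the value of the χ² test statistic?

0.056

Expected counts for N = 694 under a 9:3:3:1 ratio (total parts = 16):
  purple smooth: 694 × 9/16 = 390.375
  purple shrunken: 694 × 3/16 = 130.125
  yellow smooth: 694 × 3/16 = 130.125
  yellow shrunken: 694 × 1/16 = 43.375
χ² = Σ (O − E)² / E
  purple smooth: (390 − 390.375)² / 390.375 = 0.0004
  purple shrunken: (131 − 130.125)² / 130.125 = 0.0059
  yellow smooth: (131 − 130.125)² / 130.125 = 0.0059
  yellow shrunken: (42 − 43.375)² / 43.375 = 0.0436
χ² = 0.0004 + 0.0059 + 0.0059 + 0.0436 = 0.0558 ≈ 0.056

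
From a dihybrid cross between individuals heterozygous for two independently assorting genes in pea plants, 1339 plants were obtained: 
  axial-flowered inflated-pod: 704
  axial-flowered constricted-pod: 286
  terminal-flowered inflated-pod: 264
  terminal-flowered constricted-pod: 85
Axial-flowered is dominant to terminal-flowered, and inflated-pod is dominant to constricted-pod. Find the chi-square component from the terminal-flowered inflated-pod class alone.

A dihybrid F₂ with independent assortment and complete dominance at both loci gives a 9:3:3:1 phenotypic ratio.
Under the 9:3:3:1 hypothesis (Σ ratio = 16, N = 1339):
  axial-flowered inflated-pod: 1339 × 9/16 = 753.1875
  axial-flowered constricted-pod: 1339 × 3/16 = 251.0625
  terminal-flowered inflated-pod: 1339 × 3/16 = 251.0625
  terminal-flowered constricted-pod: 1339 × 1/16 = 83.6875
Contribution of terminal-flowered inflated-pod: (264 − 251.0625)² / 251.0625 = 0.6667

0.667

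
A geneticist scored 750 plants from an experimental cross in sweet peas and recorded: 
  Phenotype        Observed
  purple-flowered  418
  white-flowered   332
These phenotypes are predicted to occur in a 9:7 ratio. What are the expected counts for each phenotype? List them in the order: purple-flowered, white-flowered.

The 9:7 ratio has 16 parts, so with N = 750 the expected counts are:
  purple-flowered: 750 × 9/16 = 421.875
  white-flowered: 750 × 7/16 = 328.125

421.875, 328.125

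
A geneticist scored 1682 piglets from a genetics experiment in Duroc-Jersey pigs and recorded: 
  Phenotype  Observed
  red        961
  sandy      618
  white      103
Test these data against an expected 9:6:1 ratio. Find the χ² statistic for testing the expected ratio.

0.535

Expected counts for N = 1682 under a 9:6:1 ratio (total parts = 16):
  red: 1682 × 9/16 = 946.125
  sandy: 1682 × 6/16 = 630.75
  white: 1682 × 1/16 = 105.125
χ² = Σ (O − E)² / E
  red: (961 − 946.125)² / 946.125 = 0.2339
  sandy: (618 − 630.75)² / 630.75 = 0.2577
  white: (103 − 105.125)² / 105.125 = 0.0430
χ² = 0.2339 + 0.2577 + 0.0430 = 0.5346 ≈ 0.535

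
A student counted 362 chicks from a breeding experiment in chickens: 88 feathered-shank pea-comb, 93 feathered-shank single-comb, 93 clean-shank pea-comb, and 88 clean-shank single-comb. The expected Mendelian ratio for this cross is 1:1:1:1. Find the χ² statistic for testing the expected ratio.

The 1:1:1:1 ratio has 4 parts, so with N = 362 the expected counts are:
  feathered-shank pea-comb: 362 × 1/4 = 90.5
  feathered-shank single-comb: 362 × 1/4 = 90.5
  clean-shank pea-comb: 362 × 1/4 = 90.5
  clean-shank single-comb: 362 × 1/4 = 90.5
χ² = Σ (O − E)² / E
  feathered-shank pea-comb: (88 − 90.5)² / 90.5 = 0.0691
  feathered-shank single-comb: (93 − 90.5)² / 90.5 = 0.0691
  clean-shank pea-comb: (93 − 90.5)² / 90.5 = 0.0691
  clean-shank single-comb: (88 − 90.5)² / 90.5 = 0.0691
χ² = 0.0691 + 0.0691 + 0.0691 + 0.0691 = 0.2764 ≈ 0.276

0.276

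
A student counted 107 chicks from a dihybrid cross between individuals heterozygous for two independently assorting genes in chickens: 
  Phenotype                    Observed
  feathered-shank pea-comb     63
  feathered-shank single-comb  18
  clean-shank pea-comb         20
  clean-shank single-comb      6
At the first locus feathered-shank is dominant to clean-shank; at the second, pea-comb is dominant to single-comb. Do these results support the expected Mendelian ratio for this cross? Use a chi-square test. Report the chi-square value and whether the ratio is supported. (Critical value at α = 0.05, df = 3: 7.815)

A dihybrid F₂ with independent assortment and complete dominance at both loci gives a 9:3:3:1 phenotypic ratio.
Under the 9:3:3:1 hypothesis (Σ ratio = 16, N = 107):
  feathered-shank pea-comb: 107 × 9/16 = 60.1875
  feathered-shank single-comb: 107 × 3/16 = 20.0625
  clean-shank pea-comb: 107 × 3/16 = 20.0625
  clean-shank single-comb: 107 × 1/16 = 6.6875
χ² = Σ (O − E)² / E
  feathered-shank pea-comb: (63 − 60.1875)² / 60.1875 = 0.1314
  feathered-shank single-comb: (18 − 20.0625)² / 20.0625 = 0.2120
  clean-shank pea-comb: (20 − 20.0625)² / 20.0625 = 0.0002
  clean-shank single-comb: (6 − 6.6875)² / 6.6875 = 0.0707
χ² = 0.1314 + 0.2120 + 0.0002 + 0.0707 = 0.4143 ≈ 0.414
Degrees of freedom = 4 − 1 = 3; critical value at α = 0.05 is 7.815.
Since 0.414 < 7.815, we fail to reject the null hypothesis — the data are consistent with the 9:3:3:1 ratio.

0.414; consistent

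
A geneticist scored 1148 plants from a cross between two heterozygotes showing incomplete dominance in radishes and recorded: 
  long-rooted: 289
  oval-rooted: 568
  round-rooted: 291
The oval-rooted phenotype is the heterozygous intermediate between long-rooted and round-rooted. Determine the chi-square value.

With incomplete dominance, a heterozygote × heterozygote cross gives a 1:2:1 phenotypic ratio.
Under the 1:2:1 hypothesis (Σ ratio = 4, N = 1148):
  long-rooted: 1148 × 1/4 = 287
  oval-rooted: 1148 × 2/4 = 574
  round-rooted: 1148 × 1/4 = 287
χ² = Σ (O − E)² / E
  long-rooted: (289 − 287)² / 287 = 0.0139
  oval-rooted: (568 − 574)² / 574 = 0.0627
  round-rooted: (291 − 287)² / 287 = 0.0557
χ² = 0.0139 + 0.0627 + 0.0557 = 0.1323 ≈ 0.132

0.132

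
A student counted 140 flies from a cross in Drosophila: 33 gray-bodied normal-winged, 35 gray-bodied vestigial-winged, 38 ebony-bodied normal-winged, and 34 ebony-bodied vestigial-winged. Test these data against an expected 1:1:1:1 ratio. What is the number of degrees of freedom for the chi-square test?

A goodness-of-fit test with 4 phenotype classes has df = 4 − 1 = 3.

3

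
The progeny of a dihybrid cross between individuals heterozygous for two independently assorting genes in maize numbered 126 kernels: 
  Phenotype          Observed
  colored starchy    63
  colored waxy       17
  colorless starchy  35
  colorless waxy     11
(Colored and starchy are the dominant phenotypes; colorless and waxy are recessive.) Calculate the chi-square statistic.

A dihybrid F₂ with independent assortment and complete dominance at both loci gives a 9:3:3:1 phenotypic ratio.
Under the 9:3:3:1 hypothesis (Σ ratio = 16, N = 126):
  colored starchy: 126 × 9/16 = 70.875
  colored waxy: 126 × 3/16 = 23.625
  colorless starchy: 126 × 3/16 = 23.625
  colorless waxy: 126 × 1/16 = 7.875
χ² = Σ (O − E)² / E
  colored starchy: (63 − 70.875)² / 70.875 = 0.8750
  colored waxy: (17 − 23.625)² / 23.625 = 1.8578
  colorless starchy: (35 − 23.625)² / 23.625 = 5.4769
  colorless waxy: (11 − 7.875)² / 7.875 = 1.2401
χ² = 0.8750 + 1.8578 + 5.4769 + 1.2401 = 9.4498 ≈ 9.450

9.450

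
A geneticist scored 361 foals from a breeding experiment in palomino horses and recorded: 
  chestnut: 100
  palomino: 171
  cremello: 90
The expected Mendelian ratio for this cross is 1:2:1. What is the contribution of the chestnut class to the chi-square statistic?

1.053

Total ratio parts = 4. Expected numbers out of 361:
  chestnut: 361 × 1/4 = 90.25
  palomino: 361 × 2/4 = 180.5
  cremello: 361 × 1/4 = 90.25
Contribution of chestnut: (100 − 90.25)² / 90.25 = 1.0533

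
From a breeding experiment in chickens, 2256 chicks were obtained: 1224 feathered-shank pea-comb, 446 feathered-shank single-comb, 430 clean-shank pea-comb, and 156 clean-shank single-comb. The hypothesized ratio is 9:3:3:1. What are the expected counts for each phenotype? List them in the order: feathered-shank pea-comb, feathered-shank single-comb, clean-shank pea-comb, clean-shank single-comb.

1269, 423, 423, 141

The 9:3:3:1 ratio has 16 parts, so with N = 2256 the expected counts are:
  feathered-shank pea-comb: 2256 × 9/16 = 1269
  feathered-shank single-comb: 2256 × 3/16 = 423
  clean-shank pea-comb: 2256 × 3/16 = 423
  clean-shank single-comb: 2256 × 1/16 = 141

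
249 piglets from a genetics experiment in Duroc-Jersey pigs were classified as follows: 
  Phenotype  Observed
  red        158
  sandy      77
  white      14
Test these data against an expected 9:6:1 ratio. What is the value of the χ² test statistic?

The 9:6:1 ratio has 16 parts, so with N = 249 the expected counts are:
  red: 249 × 9/16 = 140.0625
  sandy: 249 × 6/16 = 93.375
  white: 249 × 1/16 = 15.5625
χ² = Σ (O − E)² / E
  red: (158 − 140.0625)² / 140.0625 = 2.2972
  sandy: (77 − 93.375)² / 93.375 = 2.8717
  white: (14 − 15.5625)² / 15.5625 = 0.1569
χ² = 2.2972 + 2.8717 + 0.1569 = 5.3258 ≈ 5.326

5.326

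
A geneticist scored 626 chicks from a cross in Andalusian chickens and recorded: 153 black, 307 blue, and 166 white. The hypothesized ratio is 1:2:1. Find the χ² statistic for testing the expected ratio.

0.770

The 1:2:1 ratio has 4 parts, so with N = 626 the expected counts are:
  black: 626 × 1/4 = 156.5
  blue: 626 × 2/4 = 313
  white: 626 × 1/4 = 156.5
χ² = Σ (O − E)² / E
  black: (153 − 156.5)² / 156.5 = 0.0783
  blue: (307 − 313)² / 313 = 0.1150
  white: (166 − 156.5)² / 156.5 = 0.5767
χ² = 0.0783 + 0.1150 + 0.5767 = 0.770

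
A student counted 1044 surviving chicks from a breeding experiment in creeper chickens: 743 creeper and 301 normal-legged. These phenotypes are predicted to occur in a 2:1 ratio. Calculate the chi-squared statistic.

Total ratio parts = 3. Expected numbers out of 1044:
  creeper: 1044 × 2/3 = 696
  normal-legged: 1044 × 1/3 = 348
χ² = Σ (O − E)² / E
  creeper: (743 − 696)² / 696 = 3.1739
  normal-legged: (301 − 348)² / 348 = 6.3477
χ² = 3.1739 + 6.3477 = 9.5216 ≈ 9.522

9.522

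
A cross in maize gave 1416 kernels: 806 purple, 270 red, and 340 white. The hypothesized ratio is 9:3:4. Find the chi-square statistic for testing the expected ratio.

Expected counts for N = 1416 under a 9:3:4 ratio (total parts = 16):
  purple: 1416 × 9/16 = 796.5
  red: 1416 × 3/16 = 265.5
  white: 1416 × 4/16 = 354
χ² = Σ (O − E)² / E
  purple: (806 − 796.5)² / 796.5 = 0.1133
  red: (270 − 265.5)² / 265.5 = 0.0763
  white: (340 − 354)² / 354 = 0.5537
χ² = 0.1133 + 0.0763 + 0.5537 = 0.7433 ≈ 0.743

0.743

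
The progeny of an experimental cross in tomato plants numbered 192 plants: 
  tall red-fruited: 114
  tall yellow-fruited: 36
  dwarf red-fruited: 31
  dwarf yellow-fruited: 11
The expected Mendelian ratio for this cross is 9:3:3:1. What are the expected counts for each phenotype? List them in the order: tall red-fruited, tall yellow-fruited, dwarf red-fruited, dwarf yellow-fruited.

108, 36, 36, 12

Total ratio parts = 16. Expected numbers out of 192:
  tall red-fruited: 192 × 9/16 = 108
  tall yellow-fruited: 192 × 3/16 = 36
  dwarf red-fruited: 192 × 3/16 = 36
  dwarf yellow-fruited: 192 × 1/16 = 12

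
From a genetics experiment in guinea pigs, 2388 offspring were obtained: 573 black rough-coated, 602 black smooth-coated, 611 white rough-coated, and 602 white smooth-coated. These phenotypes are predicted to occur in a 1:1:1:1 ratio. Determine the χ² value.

1.377

The 1:1:1:1 ratio has 4 parts, so with N = 2388 the expected counts are:
  black rough-coated: 2388 × 1/4 = 597
  black smooth-coated: 2388 × 1/4 = 597
  white rough-coated: 2388 × 1/4 = 597
  white smooth-coated: 2388 × 1/4 = 597
χ² = Σ (O − E)² / E
  black rough-coated: (573 − 597)² / 597 = 0.9648
  black smooth-coated: (602 − 597)² / 597 = 0.0419
  white rough-coated: (611 − 597)² / 597 = 0.3283
  white smooth-coated: (602 − 597)² / 597 = 0.0419
χ² = 0.9648 + 0.0419 + 0.3283 + 0.0419 = 1.3769 ≈ 1.377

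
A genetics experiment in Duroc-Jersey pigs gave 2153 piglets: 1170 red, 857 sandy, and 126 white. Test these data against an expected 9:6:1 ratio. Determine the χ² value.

4.987

Under the 9:6:1 hypothesis (Σ ratio = 16, N = 2153):
  red: 2153 × 9/16 = 1211.0625
  sandy: 2153 × 6/16 = 807.375
  white: 2153 × 1/16 = 134.5625
χ² = Σ (O − E)² / E
  red: (1170 − 1211.0625)² / 1211.0625 = 1.3923
  sandy: (857 − 807.375)² / 807.375 = 3.0502
  white: (126 − 134.5625)² / 134.5625 = 0.5449
χ² = 1.3923 + 3.0502 + 0.5449 = 4.9874 ≈ 4.987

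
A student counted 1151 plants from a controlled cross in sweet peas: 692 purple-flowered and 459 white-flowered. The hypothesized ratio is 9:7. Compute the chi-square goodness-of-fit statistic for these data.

7.011

Total ratio parts = 16. Expected numbers out of 1151:
  purple-flowered: 1151 × 9/16 = 647.4375
  white-flowered: 1151 × 7/16 = 503.5625
χ² = Σ (O − E)² / E
  purple-flowered: (692 − 647.4375)² / 647.4375 = 3.0672
  white-flowered: (459 − 503.5625)² / 503.5625 = 3.9435
χ² = 3.0672 + 3.9435 = 7.0107 ≈ 7.011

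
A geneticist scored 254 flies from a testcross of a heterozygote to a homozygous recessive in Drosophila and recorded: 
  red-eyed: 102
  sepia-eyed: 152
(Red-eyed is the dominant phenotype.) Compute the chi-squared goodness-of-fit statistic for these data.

A testcross of a heterozygote (Aa × aa) gives a 1:1 phenotypic ratio.
The 1:1 ratio has 2 parts, so with N = 254 the expected counts are:
  red-eyed: 254 × 1/2 = 127
  sepia-eyed: 254 × 1/2 = 127
χ² = Σ (O − E)² / E
  red-eyed: (102 − 127)² / 127 = 4.9213
  sepia-eyed: (152 − 127)² / 127 = 4.9213
χ² = 4.9213 + 4.9213 = 9.8426 ≈ 9.843

9.843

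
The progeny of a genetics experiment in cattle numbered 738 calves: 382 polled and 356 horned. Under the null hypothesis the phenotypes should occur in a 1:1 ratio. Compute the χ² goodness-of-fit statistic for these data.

Total ratio parts = 2. Expected numbers out of 738:
  polled: 738 × 1/2 = 369
  horned: 738 × 1/2 = 369
χ² = Σ (O − E)² / E
  polled: (382 − 369)² / 369 = 0.4580
  horned: (356 − 369)² / 369 = 0.4580
χ² = 0.4580 + 0.4580 = 0.916

0.916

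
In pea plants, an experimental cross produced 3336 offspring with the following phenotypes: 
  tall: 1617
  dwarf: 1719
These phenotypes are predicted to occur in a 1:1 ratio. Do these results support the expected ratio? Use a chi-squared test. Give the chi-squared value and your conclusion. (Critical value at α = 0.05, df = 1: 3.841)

Total ratio parts = 2. Expected numbers out of 3336:
  tall: 3336 × 1/2 = 1668
  dwarf: 3336 × 1/2 = 1668
χ² = Σ (O − E)² / E
  tall: (1617 − 1668)² / 1668 = 1.5594
  dwarf: (1719 − 1668)² / 1668 = 1.5594
χ² = 1.5594 + 1.5594 = 3.1188 ≈ 3.119
Degrees of freedom = 2 − 1 = 1; critical value at α = 0.05 is 3.841.
Since 3.119 < 3.841, we fail to reject the null hypothesis — the data are consistent with the 1:1 ratio.

3.119; consistent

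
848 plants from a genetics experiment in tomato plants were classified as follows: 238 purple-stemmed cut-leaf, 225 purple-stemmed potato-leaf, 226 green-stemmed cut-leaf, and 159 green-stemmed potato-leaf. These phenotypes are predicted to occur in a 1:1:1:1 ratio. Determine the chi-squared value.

18.160

Expected counts for N = 848 under a 1:1:1:1 ratio (total parts = 4):
  purple-stemmed cut-leaf: 848 × 1/4 = 212
  purple-stemmed potato-leaf: 848 × 1/4 = 212
  green-stemmed cut-leaf: 848 × 1/4 = 212
  green-stemmed potato-leaf: 848 × 1/4 = 212
χ² = Σ (O − E)² / E
  purple-stemmed cut-leaf: (238 − 212)² / 212 = 3.1887
  purple-stemmed potato-leaf: (225 − 212)² / 212 = 0.7972
  green-stemmed cut-leaf: (226 − 212)² / 212 = 0.9245
  green-stemmed potato-leaf: (159 − 212)² / 212 = 13.2500
χ² = 3.1887 + 0.7972 + 0.9245 + 13.2500 = 18.1604 ≈ 18.160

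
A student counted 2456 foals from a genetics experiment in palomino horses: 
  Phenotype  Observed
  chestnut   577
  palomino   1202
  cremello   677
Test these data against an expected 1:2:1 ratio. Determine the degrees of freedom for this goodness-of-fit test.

A goodness-of-fit test with 3 phenotype classes has df = 3 − 1 = 2.

2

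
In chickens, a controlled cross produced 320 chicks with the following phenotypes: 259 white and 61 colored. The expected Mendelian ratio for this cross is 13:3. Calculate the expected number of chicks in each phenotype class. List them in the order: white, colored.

The 13:3 ratio has 16 parts, so with N = 320 the expected counts are:
  white: 320 × 13/16 = 260
  colored: 320 × 3/16 = 60

260, 60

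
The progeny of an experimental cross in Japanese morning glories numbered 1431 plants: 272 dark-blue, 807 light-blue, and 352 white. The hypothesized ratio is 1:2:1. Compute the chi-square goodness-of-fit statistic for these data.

32.347

Expected counts for N = 1431 under a 1:2:1 ratio (total parts = 4):
  dark-blue: 1431 × 1/4 = 357.75
  light-blue: 1431 × 2/4 = 715.5
  white: 1431 × 1/4 = 357.75
χ² = Σ (O − E)² / E
  dark-blue: (272 − 357.75)² / 357.75 = 20.5536
  light-blue: (807 − 715.5)² / 715.5 = 11.7013
  white: (352 − 357.75)² / 357.75 = 0.0924
χ² = 20.5536 + 11.7013 + 0.0924 = 32.3473 ≈ 32.347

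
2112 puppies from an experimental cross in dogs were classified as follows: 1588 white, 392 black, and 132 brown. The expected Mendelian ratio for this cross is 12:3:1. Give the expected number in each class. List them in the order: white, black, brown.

The 12:3:1 ratio has 16 parts, so with N = 2112 the expected counts are:
  white: 2112 × 12/16 = 1584
  black: 2112 × 3/16 = 396
  brown: 2112 × 1/16 = 132

1584, 396, 132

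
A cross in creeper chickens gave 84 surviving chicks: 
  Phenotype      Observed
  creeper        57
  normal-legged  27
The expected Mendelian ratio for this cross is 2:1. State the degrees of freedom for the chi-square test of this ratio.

A goodness-of-fit test with 2 phenotype classes has df = 2 − 1 = 1.

1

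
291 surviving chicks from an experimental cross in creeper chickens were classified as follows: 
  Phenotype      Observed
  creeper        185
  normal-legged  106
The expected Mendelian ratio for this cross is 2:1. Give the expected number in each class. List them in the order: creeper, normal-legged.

194, 97

Expected counts for N = 291 under a 2:1 ratio (total parts = 3):
  creeper: 291 × 2/3 = 194
  normal-legged: 291 × 1/3 = 97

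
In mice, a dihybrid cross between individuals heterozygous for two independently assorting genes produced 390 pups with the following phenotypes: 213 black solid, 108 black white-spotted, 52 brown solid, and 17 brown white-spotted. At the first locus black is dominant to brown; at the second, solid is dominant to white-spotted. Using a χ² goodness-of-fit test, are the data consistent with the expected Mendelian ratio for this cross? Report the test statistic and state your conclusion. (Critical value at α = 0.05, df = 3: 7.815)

A dihybrid F₂ with independent assortment and complete dominance at both loci gives a 9:3:3:1 phenotypic ratio.
Under the 9:3:3:1 hypothesis (Σ ratio = 16, N = 390):
  black solid: 390 × 9/16 = 219.375
  black white-spotted: 390 × 3/16 = 73.125
  brown solid: 390 × 3/16 = 73.125
  brown white-spotted: 390 × 1/16 = 24.375
χ² = Σ (O − E)² / E
  black solid: (213 − 219.375)² / 219.375 = 0.1853
  black white-spotted: (108 − 73.125)² / 73.125 = 16.6327
  brown solid: (52 − 73.125)² / 73.125 = 6.1028
  brown white-spotted: (17 − 24.375)² / 24.375 = 2.2314
χ² = 0.1853 + 16.6327 + 6.1028 + 2.2314 = 25.1522 ≈ 25.152
Degrees of freedom = 4 − 1 = 3; critical value at α = 0.05 is 7.815.
Since 25.152 > 7.815, we reject the null hypothesis — the data do not fit the 9:3:3:1 ratio.

25.152; not consistent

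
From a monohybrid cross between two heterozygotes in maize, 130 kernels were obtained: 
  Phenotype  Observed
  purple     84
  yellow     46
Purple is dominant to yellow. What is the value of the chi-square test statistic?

For a monohybrid cross between heterozygotes with complete dominance, the expected phenotypic ratio is 3:1.
Expected counts for N = 130 under a 3:1 ratio (total parts = 4):
  purple: 130 × 3/4 = 97.5
  yellow: 130 × 1/4 = 32.5
χ² = Σ (O − E)² / E
  purple: (84 − 97.5)² / 97.5 = 1.8692
  yellow: (46 − 32.5)² / 32.5 = 5.6077
χ² = 1.8692 + 5.6077 = 7.4769 ≈ 7.477

7.477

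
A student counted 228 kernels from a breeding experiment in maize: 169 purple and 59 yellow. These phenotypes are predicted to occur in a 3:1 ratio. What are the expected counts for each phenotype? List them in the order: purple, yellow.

Expected counts for N = 228 under a 3:1 ratio (total parts = 4):
  purple: 228 × 3/4 = 171
  yellow: 228 × 1/4 = 57

171, 57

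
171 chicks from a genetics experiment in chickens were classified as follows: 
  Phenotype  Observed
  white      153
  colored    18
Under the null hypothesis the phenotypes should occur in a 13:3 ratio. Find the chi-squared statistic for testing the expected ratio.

The 13:3 ratio has 16 parts, so with N = 171 the expected counts are:
  white: 171 × 13/16 = 138.9375
  colored: 171 × 3/16 = 32.0625
χ² = Σ (O − E)² / E
  white: (153 − 138.9375)² / 138.9375 = 1.4233
  colored: (18 − 32.0625)² / 32.0625 = 6.1678
χ² = 1.4233 + 6.1678 = 7.5911 ≈ 7.591

7.591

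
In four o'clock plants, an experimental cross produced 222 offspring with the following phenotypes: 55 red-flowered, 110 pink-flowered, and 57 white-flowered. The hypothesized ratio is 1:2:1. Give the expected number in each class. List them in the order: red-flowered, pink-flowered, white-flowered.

Under the 1:2:1 hypothesis (Σ ratio = 4, N = 222):
  red-flowered: 222 × 1/4 = 55.5
  pink-flowered: 222 × 2/4 = 111
  white-flowered: 222 × 1/4 = 55.5

55.5, 111, 55.5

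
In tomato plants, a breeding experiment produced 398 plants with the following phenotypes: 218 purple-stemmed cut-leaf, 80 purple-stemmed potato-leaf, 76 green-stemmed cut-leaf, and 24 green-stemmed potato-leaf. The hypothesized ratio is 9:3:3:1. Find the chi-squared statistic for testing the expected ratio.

0.597

Total ratio parts = 16. Expected numbers out of 398:
  purple-stemmed cut-leaf: 398 × 9/16 = 223.875
  purple-stemmed potato-leaf: 398 × 3/16 = 74.625
  green-stemmed cut-leaf: 398 × 3/16 = 74.625
  green-stemmed potato-leaf: 398 × 1/16 = 24.875
χ² = Σ (O − E)² / E
  purple-stemmed cut-leaf: (218 − 223.875)² / 223.875 = 0.1542
  purple-stemmed potato-leaf: (80 − 74.625)² / 74.625 = 0.3871
  green-stemmed cut-leaf: (76 − 74.625)² / 74.625 = 0.0253
  green-stemmed potato-leaf: (24 − 24.875)² / 24.875 = 0.0308
χ² = 0.1542 + 0.3871 + 0.0253 + 0.0308 = 0.5974 ≈ 0.597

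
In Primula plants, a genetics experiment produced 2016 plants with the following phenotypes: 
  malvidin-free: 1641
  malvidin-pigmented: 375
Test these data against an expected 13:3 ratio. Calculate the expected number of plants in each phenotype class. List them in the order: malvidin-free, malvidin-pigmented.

Total ratio parts = 16. Expected numbers out of 2016:
  malvidin-free: 2016 × 13/16 = 1638
  malvidin-pigmented: 2016 × 3/16 = 378

1638, 378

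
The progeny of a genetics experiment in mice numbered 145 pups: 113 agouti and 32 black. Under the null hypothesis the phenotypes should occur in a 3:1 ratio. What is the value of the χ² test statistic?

0.664

Expected counts for N = 145 under a 3:1 ratio (total parts = 4):
  agouti: 145 × 3/4 = 108.75
  black: 145 × 1/4 = 36.25
χ² = Σ (O − E)² / E
  agouti: (113 − 108.75)² / 108.75 = 0.1661
  black: (32 − 36.25)² / 36.25 = 0.4983
χ² = 0.1661 + 0.4983 = 0.6644 ≈ 0.664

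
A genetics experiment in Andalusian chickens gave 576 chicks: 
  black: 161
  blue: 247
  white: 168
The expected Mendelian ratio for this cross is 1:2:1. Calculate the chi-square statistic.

11.844

Under the 1:2:1 hypothesis (Σ ratio = 4, N = 576):
  black: 576 × 1/4 = 144
  blue: 576 × 2/4 = 288
  white: 576 × 1/4 = 144
χ² = Σ (O − E)² / E
  black: (161 − 144)² / 144 = 2.0069
  blue: (247 − 288)² / 288 = 5.8368
  white: (168 − 144)² / 144 = 4.0000
χ² = 2.0069 + 5.8368 + 4.0000 = 11.8437 ≈ 11.844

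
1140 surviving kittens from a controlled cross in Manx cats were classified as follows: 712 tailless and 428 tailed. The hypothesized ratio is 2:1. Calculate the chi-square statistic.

Under the 2:1 hypothesis (Σ ratio = 3, N = 1140):
  tailless: 1140 × 2/3 = 760
  tailed: 1140 × 1/3 = 380
χ² = Σ (O − E)² / E
  tailless: (712 − 760)² / 760 = 3.0316
  tailed: (428 − 380)² / 380 = 6.0632
χ² = 3.0316 + 6.0632 = 9.0948 ≈ 9.095

9.095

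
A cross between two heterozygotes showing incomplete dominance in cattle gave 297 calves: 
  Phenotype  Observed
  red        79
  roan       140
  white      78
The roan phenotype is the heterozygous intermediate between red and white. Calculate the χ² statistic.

0.980

With incomplete dominance, a heterozygote × heterozygote cross gives a 1:2:1 phenotypic ratio.
Total ratio parts = 4. Expected numbers out of 297:
  red: 297 × 1/4 = 74.25
  roan: 297 × 2/4 = 148.5
  white: 297 × 1/4 = 74.25
χ² = Σ (O − E)² / E
  red: (79 − 74.25)² / 74.25 = 0.3039
  roan: (140 − 148.5)² / 148.5 = 0.4865
  white: (78 − 74.25)² / 74.25 = 0.1894
χ² = 0.3039 + 0.4865 + 0.1894 = 0.9798 ≈ 0.980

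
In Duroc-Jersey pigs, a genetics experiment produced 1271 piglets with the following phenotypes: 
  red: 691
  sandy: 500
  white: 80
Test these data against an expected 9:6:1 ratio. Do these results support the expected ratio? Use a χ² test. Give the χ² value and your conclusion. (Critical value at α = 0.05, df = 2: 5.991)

1.952; consistent

Total ratio parts = 16. Expected numbers out of 1271:
  red: 1271 × 9/16 = 714.9375
  sandy: 1271 × 6/16 = 476.625
  white: 1271 × 1/16 = 79.4375
χ² = Σ (O − E)² / E
  red: (691 − 714.9375)² / 714.9375 = 0.8015
  sandy: (500 − 476.625)² / 476.625 = 1.1464
  white: (80 − 79.4375)² / 79.4375 = 0.0040
χ² = 0.8015 + 1.1464 + 0.0040 = 1.9519 ≈ 1.952
Degrees of freedom = 3 − 1 = 2; critical value at α = 0.05 is 5.991.
Since 1.952 < 5.991, we fail to reject the null hypothesis — the data are consistent with the 9:6:1 ratio.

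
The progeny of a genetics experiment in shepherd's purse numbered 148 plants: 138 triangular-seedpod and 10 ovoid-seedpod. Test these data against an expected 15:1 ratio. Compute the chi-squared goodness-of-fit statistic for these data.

0.065

Total ratio parts = 16. Expected numbers out of 148:
  triangular-seedpod: 148 × 15/16 = 138.75
  ovoid-seedpod: 148 × 1/16 = 9.25
χ² = Σ (O − E)² / E
  triangular-seedpod: (138 − 138.75)² / 138.75 = 0.0041
  ovoid-seedpod: (10 − 9.25)² / 9.25 = 0.0608
χ² = 0.0041 + 0.0608 = 0.0649 ≈ 0.065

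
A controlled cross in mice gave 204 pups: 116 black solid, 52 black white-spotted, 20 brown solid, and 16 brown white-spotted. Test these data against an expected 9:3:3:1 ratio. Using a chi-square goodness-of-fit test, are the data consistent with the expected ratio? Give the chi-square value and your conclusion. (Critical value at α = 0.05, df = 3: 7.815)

The 9:3:3:1 ratio has 16 parts, so with N = 204 the expected counts are:
  black solid: 204 × 9/16 = 114.75
  black white-spotted: 204 × 3/16 = 38.25
  brown solid: 204 × 3/16 = 38.25
  brown white-spotted: 204 × 1/16 = 12.75
χ² = Σ (O − E)² / E
  black solid: (116 − 114.75)² / 114.75 = 0.0136
  black white-spotted: (52 − 38.25)² / 38.25 = 4.9428
  brown solid: (20 − 38.25)² / 38.25 = 8.7075
  brown white-spotted: (16 − 12.75)² / 12.75 = 0.8284
χ² = 0.0136 + 4.9428 + 8.7075 + 0.8284 = 14.4923 ≈ 14.492
Degrees of freedom = 4 − 1 = 3; critical value at α = 0.05 is 7.815.
Since 14.492 > 7.815, we reject the null hypothesis — the data do not fit the 9:3:3:1 ratio.

14.492; not consistent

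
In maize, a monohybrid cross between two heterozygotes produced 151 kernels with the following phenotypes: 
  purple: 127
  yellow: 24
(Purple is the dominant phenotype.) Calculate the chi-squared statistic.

For a monohybrid cross between heterozygotes with complete dominance, the expected phenotypic ratio is 3:1.
Under the 3:1 hypothesis (Σ ratio = 4, N = 151):
  purple: 151 × 3/4 = 113.25
  yellow: 151 × 1/4 = 37.75
χ² = Σ (O − E)² / E
  purple: (127 − 113.25)² / 113.25 = 1.6694
  yellow: (24 − 37.75)² / 37.75 = 5.0083
χ² = 1.6694 + 5.0083 = 6.6777 ≈ 6.678

6.678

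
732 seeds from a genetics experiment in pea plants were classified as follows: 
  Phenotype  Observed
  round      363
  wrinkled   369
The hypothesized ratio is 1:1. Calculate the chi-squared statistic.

0.049

Under the 1:1 hypothesis (Σ ratio = 2, N = 732):
  round: 732 × 1/2 = 366
  wrinkled: 732 × 1/2 = 366
χ² = Σ (O − E)² / E
  round: (363 − 366)² / 366 = 0.0246
  wrinkled: (369 − 366)² / 366 = 0.0246
χ² = 0.0246 + 0.0246 = 0.0492 ≈ 0.049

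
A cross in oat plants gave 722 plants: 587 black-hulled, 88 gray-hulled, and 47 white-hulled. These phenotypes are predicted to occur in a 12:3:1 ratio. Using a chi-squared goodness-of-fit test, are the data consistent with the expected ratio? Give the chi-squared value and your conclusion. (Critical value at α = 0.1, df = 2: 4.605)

The 12:3:1 ratio has 16 parts, so with N = 722 the expected counts are:
  black-hulled: 722 × 12/16 = 541.5
  gray-hulled: 722 × 3/16 = 135.375
  white-hulled: 722 × 1/16 = 45.125
χ² = Σ (O − E)² / E
  black-hulled: (587 − 541.5)² / 541.5 = 3.8232
  gray-hulled: (88 − 135.375)² / 135.375 = 16.5791
  white-hulled: (47 − 45.125)² / 45.125 = 0.0779
χ² = 3.8232 + 16.5791 + 0.0779 = 20.4802 ≈ 20.480
Degrees of freedom = 3 − 1 = 2; critical value at α = 0.1 is 4.605.
Since 20.480 > 4.605, we reject the null hypothesis — the data do not fit the 12:3:1 ratio.

20.480; not consistent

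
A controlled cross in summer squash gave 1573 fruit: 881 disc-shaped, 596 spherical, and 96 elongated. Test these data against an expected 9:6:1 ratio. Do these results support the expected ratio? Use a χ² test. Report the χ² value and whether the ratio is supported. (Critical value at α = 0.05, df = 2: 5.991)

0.134; consistent

Total ratio parts = 16. Expected numbers out of 1573:
  disc-shaped: 1573 × 9/16 = 884.8125
  spherical: 1573 × 6/16 = 589.875
  elongated: 1573 × 1/16 = 98.3125
χ² = Σ (O − E)² / E
  disc-shaped: (881 − 884.8125)² / 884.8125 = 0.0164
  spherical: (596 − 589.875)² / 589.875 = 0.0636
  elongated: (96 − 98.3125)² / 98.3125 = 0.0544
χ² = 0.0164 + 0.0636 + 0.0544 = 0.1344 ≈ 0.134
Degrees of freedom = 3 − 1 = 2; critical value at α = 0.05 is 5.991.
Since 0.134 < 5.991, we fail to reject the null hypothesis — the data are consistent with the 9:6:1 ratio.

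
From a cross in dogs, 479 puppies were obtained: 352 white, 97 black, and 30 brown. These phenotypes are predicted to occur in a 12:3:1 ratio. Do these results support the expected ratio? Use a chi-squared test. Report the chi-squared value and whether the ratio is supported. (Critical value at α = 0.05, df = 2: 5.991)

0.722; consistent

Expected counts for N = 479 under a 12:3:1 ratio (total parts = 16):
  white: 479 × 12/16 = 359.25
  black: 479 × 3/16 = 89.8125
  brown: 479 × 1/16 = 29.9375
χ² = Σ (O − E)² / E
  white: (352 − 359.25)² / 359.25 = 0.1463
  black: (97 − 89.8125)² / 89.8125 = 0.5752
  brown: (30 − 29.9375)² / 29.9375 = 0.0001
χ² = 0.1463 + 0.5752 + 0.0001 = 0.7216 ≈ 0.722
Degrees of freedom = 3 − 1 = 2; critical value at α = 0.05 is 5.991.
Since 0.722 < 5.991, we fail to reject the null hypothesis — the data are consistent with the 12:3:1 ratio.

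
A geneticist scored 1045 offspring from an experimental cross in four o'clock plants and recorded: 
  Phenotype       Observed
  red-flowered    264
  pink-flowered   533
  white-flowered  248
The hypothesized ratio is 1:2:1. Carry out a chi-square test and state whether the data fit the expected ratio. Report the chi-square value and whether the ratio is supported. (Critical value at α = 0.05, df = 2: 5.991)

0.912; consistent

Expected counts for N = 1045 under a 1:2:1 ratio (total parts = 4):
  red-flowered: 1045 × 1/4 = 261.25
  pink-flowered: 1045 × 2/4 = 522.5
  white-flowered: 1045 × 1/4 = 261.25
χ² = Σ (O − E)² / E
  red-flowered: (264 − 261.25)² / 261.25 = 0.0289
  pink-flowered: (533 − 522.5)² / 522.5 = 0.2110
  white-flowered: (248 − 261.25)² / 261.25 = 0.6720
χ² = 0.0289 + 0.2110 + 0.6720 = 0.9119 ≈ 0.912
Degrees of freedom = 3 − 1 = 2; critical value at α = 0.05 is 5.991.
Since 0.912 < 5.991, we fail to reject the null hypothesis — the data are consistent with the 1:2:1 ratio.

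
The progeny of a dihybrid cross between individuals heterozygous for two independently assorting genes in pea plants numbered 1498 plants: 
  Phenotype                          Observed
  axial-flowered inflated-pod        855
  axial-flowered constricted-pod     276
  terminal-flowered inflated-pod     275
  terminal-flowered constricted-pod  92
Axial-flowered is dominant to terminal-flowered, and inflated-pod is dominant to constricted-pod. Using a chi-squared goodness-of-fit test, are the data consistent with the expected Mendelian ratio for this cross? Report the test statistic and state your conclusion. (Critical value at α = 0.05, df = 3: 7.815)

0.417; consistent

A dihybrid F₂ with independent assortment and complete dominance at both loci gives a 9:3:3:1 phenotypic ratio.
Expected counts for N = 1498 under a 9:3:3:1 ratio (total parts = 16):
  axial-flowered inflated-pod: 1498 × 9/16 = 842.625
  axial-flowered constricted-pod: 1498 × 3/16 = 280.875
  terminal-flowered inflated-pod: 1498 × 3/16 = 280.875
  terminal-flowered constricted-pod: 1498 × 1/16 = 93.625
χ² = Σ (O − E)² / E
  axial-flowered inflated-pod: (855 − 842.625)² / 842.625 = 0.1817
  axial-flowered constricted-pod: (276 − 280.875)² / 280.875 = 0.0846
  terminal-flowered inflated-pod: (275 − 280.875)² / 280.875 = 0.1229
  terminal-flowered constricted-pod: (92 − 93.625)² / 93.625 = 0.0282
χ² = 0.1817 + 0.0846 + 0.1229 + 0.0282 = 0.4174 ≈ 0.417
Degrees of freedom = 4 − 1 = 3; critical value at α = 0.05 is 7.815.
Since 0.417 < 7.815, we fail to reject the null hypothesis — the data are consistent with the 9:3:3:1 ratio.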